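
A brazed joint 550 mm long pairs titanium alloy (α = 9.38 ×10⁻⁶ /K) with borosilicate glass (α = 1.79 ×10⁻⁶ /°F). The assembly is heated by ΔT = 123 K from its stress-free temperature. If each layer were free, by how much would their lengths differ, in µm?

borosilicate glass: α = 1.79×10⁻⁶/°F × 9/5 = 3.22×10⁻⁶/K.
Δα = |9.38 − 3.22|×10⁻⁶/K = 6.16×10⁻⁶/K.
ΔL_mismatch = Δα·L·ΔT = 6.16×10⁻⁶ × 550.0 mm × 123.0 K = 417 µm.

417 µm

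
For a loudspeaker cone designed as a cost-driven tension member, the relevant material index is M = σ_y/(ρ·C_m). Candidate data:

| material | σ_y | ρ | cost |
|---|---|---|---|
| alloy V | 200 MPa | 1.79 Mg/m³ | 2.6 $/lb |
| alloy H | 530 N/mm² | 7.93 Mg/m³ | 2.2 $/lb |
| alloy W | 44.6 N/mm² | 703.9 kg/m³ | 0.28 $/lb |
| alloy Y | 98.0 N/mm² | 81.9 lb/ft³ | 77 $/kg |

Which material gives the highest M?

In SI units:
  alloy V: σ_y = 200.0 MPa, ρ = 1790 kg/m³, cost = 5.732 $/kg
  alloy H: σ_y = 530.0 MPa, ρ = 7930 kg/m³, cost = 4.850 $/kg
  alloy W: σ_y = 44.60 MPa, ρ = 703.9 kg/m³, cost = 0.6173 $/kg
  alloy Y: σ_y = 98.00 MPa, ρ = 1312 kg/m³, cost = 77.00 $/kg
  alloy W: M = 103 kN·m per $
  alloy V: M = 19.5 kN·m per $
  alloy H: M = 13.8 kN·m per $
  alloy Y: M = 0.970 kN·m per $
The maximum is for alloy W.

alloy W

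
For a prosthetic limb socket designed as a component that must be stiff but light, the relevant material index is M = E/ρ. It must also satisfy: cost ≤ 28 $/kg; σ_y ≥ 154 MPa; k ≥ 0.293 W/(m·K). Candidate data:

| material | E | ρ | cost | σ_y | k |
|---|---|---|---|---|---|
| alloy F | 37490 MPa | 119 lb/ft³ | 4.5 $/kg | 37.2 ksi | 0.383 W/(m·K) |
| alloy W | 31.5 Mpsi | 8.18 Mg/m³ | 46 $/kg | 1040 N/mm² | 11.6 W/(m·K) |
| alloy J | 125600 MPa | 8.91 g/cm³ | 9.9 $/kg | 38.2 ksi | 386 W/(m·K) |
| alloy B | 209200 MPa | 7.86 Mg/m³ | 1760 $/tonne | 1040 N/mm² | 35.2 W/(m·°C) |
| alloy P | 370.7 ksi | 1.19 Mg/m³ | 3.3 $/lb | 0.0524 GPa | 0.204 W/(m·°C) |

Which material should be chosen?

Screen on constraints: cost ≤ 28 $/kg; σ_y ≥ 154 MPa; k ≥ 0.293 W/(m·K). Survivors: alloy F, alloy J, alloy B.
Normalizing units and computing the index:
  alloy F: E = 37.49 GPa, ρ = 1906 kg/m³
  alloy J: E = 125.6 GPa, ρ = 8910 kg/m³
  alloy B: E = 209.2 GPa, ρ = 7860 kg/m³
  alloy B: M = 26.6 MN·m/kg
  alloy F: M = 19.7 MN·m/kg
  alloy J: M = 14.1 MN·m/kg
Alloy B has the largest M.

alloy B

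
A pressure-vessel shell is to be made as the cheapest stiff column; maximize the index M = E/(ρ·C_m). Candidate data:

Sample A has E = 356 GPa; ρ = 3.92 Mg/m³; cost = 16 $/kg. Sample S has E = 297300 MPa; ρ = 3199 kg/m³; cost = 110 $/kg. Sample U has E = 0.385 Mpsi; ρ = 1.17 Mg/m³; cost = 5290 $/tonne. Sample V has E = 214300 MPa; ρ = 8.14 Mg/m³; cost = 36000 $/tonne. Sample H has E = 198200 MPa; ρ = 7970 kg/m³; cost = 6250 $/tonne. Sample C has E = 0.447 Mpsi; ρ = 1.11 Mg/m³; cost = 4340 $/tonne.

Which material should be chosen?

After converting to SI:
  sample A: E = 356.0 GPa, ρ = 3920 kg/m³, cost = 16.00 $/kg
  sample S: E = 297.3 GPa, ρ = 3199 kg/m³, cost = 110.0 $/kg
  sample U: E = 2.654 GPa, ρ = 1170 kg/m³, cost = 5.290 $/kg
  sample V: E = 214.3 GPa, ρ = 8140 kg/m³, cost = 36.00 $/kg
  sample H: E = 198.2 GPa, ρ = 7970 kg/m³, cost = 6.250 $/kg
  sample C: E = 3.082 GPa, ρ = 1110 kg/m³, cost = 4.340 $/kg
  sample A: M = 5.68 MN·m per $
  sample H: M = 3.98 MN·m per $
  sample S: M = 0.845 MN·m per $
  sample V: M = 0.731 MN·m per $
  sample C: M = 0.640 MN·m per $
  sample U: M = 0.429 MN·m per $
Highest index: sample A.

sample A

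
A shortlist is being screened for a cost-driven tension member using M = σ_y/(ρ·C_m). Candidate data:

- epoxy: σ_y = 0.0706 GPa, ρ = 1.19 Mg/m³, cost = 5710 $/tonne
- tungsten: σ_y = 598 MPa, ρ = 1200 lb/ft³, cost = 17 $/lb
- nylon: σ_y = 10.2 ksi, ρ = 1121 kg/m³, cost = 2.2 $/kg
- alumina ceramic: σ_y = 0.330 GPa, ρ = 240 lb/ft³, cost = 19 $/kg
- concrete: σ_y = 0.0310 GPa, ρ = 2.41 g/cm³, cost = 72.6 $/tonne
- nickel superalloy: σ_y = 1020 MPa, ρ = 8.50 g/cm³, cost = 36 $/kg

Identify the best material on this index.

After converting to SI:
  epoxy: σ_y = 70.60 MPa, ρ = 1190 kg/m³, cost = 5.710 $/kg
  tungsten: σ_y = 598.0 MPa, ρ = 19220 kg/m³, cost = 37.48 $/kg
  nylon: σ_y = 70.33 MPa, ρ = 1121 kg/m³, cost = 2.200 $/kg
  alumina ceramic: σ_y = 330.0 MPa, ρ = 3844 kg/m³, cost = 19.00 $/kg
  concrete: σ_y = 31.00 MPa, ρ = 2410 kg/m³, cost = 0.07260 $/kg
  nickel superalloy: σ_y = 1020 MPa, ρ = 8500 kg/m³, cost = 36.00 $/kg
  concrete: M = 177 kN·m per $
  nylon: M = 28.5 kN·m per $
  epoxy: M = 10.4 kN·m per $
  alumina ceramic: M = 4.52 kN·m per $
  nickel superalloy: M = 3.33 kN·m per $
  tungsten: M = 0.830 kN·m per $
Concrete has the largest M.

concrete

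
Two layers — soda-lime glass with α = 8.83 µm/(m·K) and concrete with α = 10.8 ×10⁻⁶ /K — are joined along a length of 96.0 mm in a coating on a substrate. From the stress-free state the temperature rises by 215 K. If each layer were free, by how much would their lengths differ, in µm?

Δα = |8.83 − 10.8|×10⁻⁶/K = 1.97×10⁻⁶/K.
ΔL_mismatch = Δα·L·ΔT = 1.97×10⁻⁶ × 96.0 mm × 215.0 K = 40.7 µm.

40.7 µm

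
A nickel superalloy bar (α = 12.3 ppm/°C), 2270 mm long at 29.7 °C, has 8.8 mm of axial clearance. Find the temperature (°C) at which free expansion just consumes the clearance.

α·L₀·ΔT = 8.8 mm ⇒ ΔT = 8.8 / (12.3×10⁻⁶ × 2270.0) = 315.2 K.
T = 29.7 + 315.2 = 344.9 °C.

345 °C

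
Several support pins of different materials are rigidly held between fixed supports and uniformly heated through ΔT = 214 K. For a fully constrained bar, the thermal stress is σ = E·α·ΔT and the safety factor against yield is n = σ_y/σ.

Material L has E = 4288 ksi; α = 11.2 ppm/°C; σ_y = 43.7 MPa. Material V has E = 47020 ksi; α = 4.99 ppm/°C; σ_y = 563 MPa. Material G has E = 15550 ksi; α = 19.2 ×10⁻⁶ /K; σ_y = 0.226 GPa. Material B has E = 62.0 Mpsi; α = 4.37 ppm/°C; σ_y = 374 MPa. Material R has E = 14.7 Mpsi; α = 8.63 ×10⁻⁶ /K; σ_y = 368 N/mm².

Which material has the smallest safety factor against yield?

Converting E to GPa, α to ×10⁻⁶/K, σ_y to MPa, then σ and n for each:
  material L: E = 29.56, α = 11.2, σ_y = 43.70 → σ = 70.9 MPa, n = 0.617
  material V: E = 324.2, α = 4.99, σ_y = 563.0 → σ = 346 MPa, n = 1.63
  material G: E = 107.2, α = 19.2, σ_y = 226.0 → σ = 441 MPa, n = 0.513
  material B: E = 427.5, α = 4.37, σ_y = 374.0 → σ = 400 MPa, n = 0.936
  material R: E = 101.4, α = 8.63, σ_y = 368.0 → σ = 187 MPa, n = 1.97
The minimum is material G at n = 0.513.

material G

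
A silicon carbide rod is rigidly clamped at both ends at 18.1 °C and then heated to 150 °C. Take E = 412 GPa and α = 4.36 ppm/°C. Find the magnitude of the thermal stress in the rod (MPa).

237 MPa

ΔT = 131.9 K. Constrained thermal stress σ = E·α·ΔT = 412.0×10³ MPa × 4.36×10⁻⁶ × 131.9 = 237 MPa (compressive).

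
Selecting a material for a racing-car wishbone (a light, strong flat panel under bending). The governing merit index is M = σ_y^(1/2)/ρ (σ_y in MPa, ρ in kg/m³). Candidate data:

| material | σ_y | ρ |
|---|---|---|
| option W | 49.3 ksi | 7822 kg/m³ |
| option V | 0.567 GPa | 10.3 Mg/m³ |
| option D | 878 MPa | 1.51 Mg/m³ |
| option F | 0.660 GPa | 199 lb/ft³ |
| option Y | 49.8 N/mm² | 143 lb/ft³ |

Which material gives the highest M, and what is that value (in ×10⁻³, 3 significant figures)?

option D, M = 19.6×10⁻³

Convert each candidate to consistent units, then evaluate M:
  option W: σ_y = 339.9 MPa, ρ = 7822 kg/m³
  option V: σ_y = 567.0 MPa, ρ = 10300 kg/m³
  option D: σ_y = 878.0 MPa, ρ = 1510 kg/m³
  option F: σ_y = 660.0 MPa, ρ = 3188 kg/m³
  option Y: σ_y = 49.80 MPa, ρ = 2291 kg/m³
  option D: M = 19.6×10⁻³
  option F: M = 8.06×10⁻³
  option Y: M = 3.08×10⁻³
  option W: M = 2.36×10⁻³
  option V: M = 2.31×10⁻³
Option D has the largest M.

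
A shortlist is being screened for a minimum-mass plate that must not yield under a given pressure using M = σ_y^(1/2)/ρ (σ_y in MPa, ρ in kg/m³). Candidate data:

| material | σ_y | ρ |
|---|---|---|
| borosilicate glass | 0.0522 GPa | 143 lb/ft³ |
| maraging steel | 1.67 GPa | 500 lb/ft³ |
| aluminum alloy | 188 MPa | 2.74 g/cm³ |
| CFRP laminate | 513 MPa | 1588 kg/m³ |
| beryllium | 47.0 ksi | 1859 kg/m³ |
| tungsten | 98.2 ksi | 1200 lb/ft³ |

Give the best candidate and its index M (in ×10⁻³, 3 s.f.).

CFRP laminate, M = 14.3×10⁻³

In SI units:
  borosilicate glass: σ_y = 52.20 MPa, ρ = 2291 kg/m³
  maraging steel: σ_y = 1670 MPa, ρ = 8009 kg/m³
  aluminum alloy: σ_y = 188.0 MPa, ρ = 2740 kg/m³
  CFRP laminate: σ_y = 513.0 MPa, ρ = 1588 kg/m³
  beryllium: σ_y = 324.1 MPa, ρ = 1859 kg/m³
  tungsten: σ_y = 677.1 MPa, ρ = 19220 kg/m³
  CFRP laminate: M = 14.3×10⁻³
  beryllium: M = 9.68×10⁻³
  maraging steel: M = 5.10×10⁻³
  aluminum alloy: M = 5.00×10⁻³
  borosilicate glass: M = 3.15×10⁻³
  tungsten: M = 1.35×10⁻³
CFRP laminate ranks first.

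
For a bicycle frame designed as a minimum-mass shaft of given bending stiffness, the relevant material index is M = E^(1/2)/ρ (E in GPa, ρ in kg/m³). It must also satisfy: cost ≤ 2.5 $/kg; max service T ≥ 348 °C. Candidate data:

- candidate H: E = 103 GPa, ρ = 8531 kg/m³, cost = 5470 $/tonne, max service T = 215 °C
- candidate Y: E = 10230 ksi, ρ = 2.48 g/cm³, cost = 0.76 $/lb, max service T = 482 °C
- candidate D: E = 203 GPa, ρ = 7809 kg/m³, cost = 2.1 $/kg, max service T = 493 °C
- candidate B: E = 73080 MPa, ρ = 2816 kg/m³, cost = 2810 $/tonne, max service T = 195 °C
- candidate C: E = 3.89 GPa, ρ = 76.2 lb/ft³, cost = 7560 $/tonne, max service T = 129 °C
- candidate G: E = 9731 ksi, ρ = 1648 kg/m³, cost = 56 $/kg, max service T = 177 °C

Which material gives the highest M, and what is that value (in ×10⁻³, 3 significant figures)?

Screen on constraints: cost ≤ 2.5 $/kg; max service T ≥ 348 °C. Survivors: candidate Y, candidate D.
In SI units:
  candidate Y: E = 70.53 GPa, ρ = 2480 kg/m³
  candidate D: E = 203.0 GPa, ρ = 7809 kg/m³
  candidate Y: M = 3.39×10⁻³
  candidate D: M = 1.82×10⁻³
The maximum is for candidate Y.

candidate Y, M = 3.39×10⁻³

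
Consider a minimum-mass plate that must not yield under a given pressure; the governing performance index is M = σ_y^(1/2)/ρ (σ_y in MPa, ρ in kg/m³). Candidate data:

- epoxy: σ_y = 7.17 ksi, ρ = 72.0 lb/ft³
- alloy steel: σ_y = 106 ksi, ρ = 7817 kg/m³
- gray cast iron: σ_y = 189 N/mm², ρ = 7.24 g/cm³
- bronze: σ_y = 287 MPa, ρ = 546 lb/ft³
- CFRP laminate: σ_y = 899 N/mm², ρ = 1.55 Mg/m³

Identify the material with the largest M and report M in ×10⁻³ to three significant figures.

CFRP laminate, M = 19.3×10⁻³

After converting to SI:
  epoxy: σ_y = 49.44 MPa, ρ = 1153 kg/m³
  alloy steel: σ_y = 730.8 MPa, ρ = 7817 kg/m³
  gray cast iron: σ_y = 189.0 MPa, ρ = 7240 kg/m³
  bronze: σ_y = 287.0 MPa, ρ = 8746 kg/m³
  CFRP laminate: σ_y = 899.0 MPa, ρ = 1550 kg/m³
  CFRP laminate: M = 19.3×10⁻³
  epoxy: M = 6.10×10⁻³
  alloy steel: M = 3.46×10⁻³
  bronze: M = 1.94×10⁻³
  gray cast iron: M = 1.90×10⁻³
CFRP laminate has the largest M.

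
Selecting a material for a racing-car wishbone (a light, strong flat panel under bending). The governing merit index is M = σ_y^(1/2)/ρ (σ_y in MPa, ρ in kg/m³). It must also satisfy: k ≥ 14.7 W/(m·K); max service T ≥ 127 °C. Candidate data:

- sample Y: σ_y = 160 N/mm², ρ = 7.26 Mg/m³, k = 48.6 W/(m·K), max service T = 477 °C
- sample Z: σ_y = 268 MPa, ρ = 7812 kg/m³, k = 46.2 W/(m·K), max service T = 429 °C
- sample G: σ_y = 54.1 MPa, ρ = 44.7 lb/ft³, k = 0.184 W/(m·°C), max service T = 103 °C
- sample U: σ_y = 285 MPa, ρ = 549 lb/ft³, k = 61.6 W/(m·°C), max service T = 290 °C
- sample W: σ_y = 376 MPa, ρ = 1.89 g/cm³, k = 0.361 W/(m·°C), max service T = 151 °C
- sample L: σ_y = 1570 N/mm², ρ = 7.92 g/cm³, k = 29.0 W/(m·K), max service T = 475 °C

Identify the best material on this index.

Screen on constraints: k ≥ 14.7 W/(m·K); max service T ≥ 127 °C. Survivors: sample Y, sample Z, sample U, sample L.
Normalizing units and computing the index:
  sample Y: σ_y = 160.0 MPa, ρ = 7260 kg/m³
  sample Z: σ_y = 268.0 MPa, ρ = 7812 kg/m³
  sample U: σ_y = 285.0 MPa, ρ = 8794 kg/m³
  sample L: σ_y = 1570 MPa, ρ = 7920 kg/m³
  sample L: M = 5.00×10⁻³
  sample Z: M = 2.10×10⁻³
  sample U: M = 1.92×10⁻³
  sample Y: M = 1.74×10⁻³
Highest index: sample L.

sample L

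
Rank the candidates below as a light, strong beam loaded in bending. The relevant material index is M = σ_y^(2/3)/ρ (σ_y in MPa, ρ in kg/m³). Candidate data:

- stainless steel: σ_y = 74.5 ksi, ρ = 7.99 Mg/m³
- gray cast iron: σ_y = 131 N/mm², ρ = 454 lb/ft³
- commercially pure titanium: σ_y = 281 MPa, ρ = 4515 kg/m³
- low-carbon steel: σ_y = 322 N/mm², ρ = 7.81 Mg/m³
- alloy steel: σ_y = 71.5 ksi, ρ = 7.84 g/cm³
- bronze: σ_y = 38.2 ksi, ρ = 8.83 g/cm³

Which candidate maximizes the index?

Normalizing units and computing the index:
  stainless steel: σ_y = 513.7 MPa, ρ = 7990 kg/m³
  gray cast iron: σ_y = 131.0 MPa, ρ = 7272 kg/m³
  commercially pure titanium: σ_y = 281.0 MPa, ρ = 4515 kg/m³
  low-carbon steel: σ_y = 322.0 MPa, ρ = 7810 kg/m³
  alloy steel: σ_y = 493.0 MPa, ρ = 7840 kg/m³
  bronze: σ_y = 263.4 MPa, ρ = 8830 kg/m³
  commercially pure titanium: M = 9.50×10⁻³
  stainless steel: M = 8.03×10⁻³
  alloy steel: M = 7.96×10⁻³
  low-carbon steel: M = 6.02×10⁻³
  bronze: M = 4.65×10⁻³
  gray cast iron: M = 3.55×10⁻³
Commercially pure titanium has the largest M.

commercially pure titanium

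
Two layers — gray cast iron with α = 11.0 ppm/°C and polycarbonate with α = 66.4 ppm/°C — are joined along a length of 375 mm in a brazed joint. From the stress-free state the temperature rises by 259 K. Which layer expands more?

α(gray cast iron) = 11.0×10⁻⁶/K vs α(polycarbonate) = 66.4×10⁻⁶/K.
Higher α expands more for the same ΔT: polycarbonate.

polycarbonate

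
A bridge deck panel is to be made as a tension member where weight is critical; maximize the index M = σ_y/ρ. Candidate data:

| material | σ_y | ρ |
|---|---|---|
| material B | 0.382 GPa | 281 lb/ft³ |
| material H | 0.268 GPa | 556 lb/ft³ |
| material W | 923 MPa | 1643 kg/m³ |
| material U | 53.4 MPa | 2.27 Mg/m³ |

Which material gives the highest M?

material W

Convert each candidate to consistent units, then evaluate M:
  material B: σ_y = 382.0 MPa, ρ = 4501 kg/m³
  material H: σ_y = 268.0 MPa, ρ = 8906 kg/m³
  material W: σ_y = 923.0 MPa, ρ = 1643 kg/m³
  material U: σ_y = 53.40 MPa, ρ = 2270 kg/m³
  material W: M = 562 kN·m/kg
  material B: M = 84.9 kN·m/kg
  material H: M = 30.1 kN·m/kg
  material U: M = 23.5 kN·m/kg
Material W has the largest M.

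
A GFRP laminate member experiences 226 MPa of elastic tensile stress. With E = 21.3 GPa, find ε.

ε = σ/E = 226 / 21300 = 0.0106.

0.0106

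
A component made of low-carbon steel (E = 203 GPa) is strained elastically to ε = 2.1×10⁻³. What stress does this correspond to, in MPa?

426 MPa

σ = E·ε = 203000 MPa × 2.1×10⁻³ = 426 MPa.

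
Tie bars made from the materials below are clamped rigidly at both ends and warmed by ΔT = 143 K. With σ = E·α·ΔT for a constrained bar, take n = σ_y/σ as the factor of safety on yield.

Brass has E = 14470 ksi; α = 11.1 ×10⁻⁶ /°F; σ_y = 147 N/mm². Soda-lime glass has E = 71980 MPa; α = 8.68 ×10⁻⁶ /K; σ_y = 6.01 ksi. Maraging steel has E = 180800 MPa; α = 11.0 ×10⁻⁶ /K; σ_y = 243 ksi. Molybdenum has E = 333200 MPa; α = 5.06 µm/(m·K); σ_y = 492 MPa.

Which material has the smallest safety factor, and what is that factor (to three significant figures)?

With everything in SI (GPa, ×10⁻⁶/K, MPa):
  brass: E = 99.77, α = 20.0, σ_y = 147.0 → σ = 285 MPa, n = 0.516
  soda-lime glass: E = 71.98, α = 8.68, σ_y = 41.44 → σ = 89.3 MPa, n = 0.464
  maraging steel: E = 180.8, α = 11.0, σ_y = 1675 → σ = 284 MPa, n = 5.89
  molybdenum: E = 333.2, α = 5.06, σ_y = 492.0 → σ = 241 MPa, n = 2.04
Smallest n: soda-lime glass with n = 0.464.

soda-lime glass, n = 0.464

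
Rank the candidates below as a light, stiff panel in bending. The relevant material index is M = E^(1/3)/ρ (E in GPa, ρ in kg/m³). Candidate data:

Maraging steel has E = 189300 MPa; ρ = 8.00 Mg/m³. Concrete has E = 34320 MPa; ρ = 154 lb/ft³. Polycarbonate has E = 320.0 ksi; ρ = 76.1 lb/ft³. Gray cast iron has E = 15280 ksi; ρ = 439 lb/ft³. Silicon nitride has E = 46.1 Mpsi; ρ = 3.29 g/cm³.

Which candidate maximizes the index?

silicon nitride

Normalizing units and computing the index:
  maraging steel: E = 189.3 GPa, ρ = 8000 kg/m³
  concrete: E = 34.32 GPa, ρ = 2467 kg/m³
  polycarbonate: E = 2.206 GPa, ρ = 1219 kg/m³
  gray cast iron: E = 105.4 GPa, ρ = 7032 kg/m³
  silicon nitride: E = 317.8 GPa, ρ = 3290 kg/m³
  silicon nitride: M = 2.07×10⁻³
  concrete: M = 1.32×10⁻³
  polycarbonate: M = 1.07×10⁻³
  maraging steel: M = 0.718×10⁻³
  gray cast iron: M = 0.672×10⁻³
The maximum is for silicon nitride.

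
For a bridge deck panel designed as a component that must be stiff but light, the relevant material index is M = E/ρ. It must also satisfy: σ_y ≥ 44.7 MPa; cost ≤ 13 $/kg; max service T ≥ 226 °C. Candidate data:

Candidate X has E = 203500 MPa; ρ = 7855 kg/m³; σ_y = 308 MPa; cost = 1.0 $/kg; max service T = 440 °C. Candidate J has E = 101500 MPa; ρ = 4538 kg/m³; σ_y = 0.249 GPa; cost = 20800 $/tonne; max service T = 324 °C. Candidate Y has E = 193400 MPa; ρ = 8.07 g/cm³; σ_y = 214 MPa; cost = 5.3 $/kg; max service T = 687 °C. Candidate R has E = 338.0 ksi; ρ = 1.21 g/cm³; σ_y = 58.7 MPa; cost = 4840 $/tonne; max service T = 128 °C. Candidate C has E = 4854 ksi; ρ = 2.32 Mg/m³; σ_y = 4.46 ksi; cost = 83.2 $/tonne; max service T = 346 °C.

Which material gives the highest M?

candidate X

Screen on constraints: σ_y ≥ 44.7 MPa; cost ≤ 13 $/kg; max service T ≥ 226 °C. Survivors: candidate X, candidate Y.
Normalizing units and computing the index:
  candidate X: E = 203.5 GPa, ρ = 7855 kg/m³
  candidate Y: E = 193.4 GPa, ρ = 8070 kg/m³
  candidate X: M = 25.9 MN·m/kg
  candidate Y: M = 24.0 MN·m/kg
Highest index: candidate X.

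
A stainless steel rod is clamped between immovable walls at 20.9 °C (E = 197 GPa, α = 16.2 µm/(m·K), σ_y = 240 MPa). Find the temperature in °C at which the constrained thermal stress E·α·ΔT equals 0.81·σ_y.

E·α·ΔT = 194.4 MPa ⇒ ΔT = 194.4 / (197.0×10³ × 16.2×10⁻⁶) = 60.91 K.
T = 20.9 + 60.91 = 81.81 °C.

81.8 °C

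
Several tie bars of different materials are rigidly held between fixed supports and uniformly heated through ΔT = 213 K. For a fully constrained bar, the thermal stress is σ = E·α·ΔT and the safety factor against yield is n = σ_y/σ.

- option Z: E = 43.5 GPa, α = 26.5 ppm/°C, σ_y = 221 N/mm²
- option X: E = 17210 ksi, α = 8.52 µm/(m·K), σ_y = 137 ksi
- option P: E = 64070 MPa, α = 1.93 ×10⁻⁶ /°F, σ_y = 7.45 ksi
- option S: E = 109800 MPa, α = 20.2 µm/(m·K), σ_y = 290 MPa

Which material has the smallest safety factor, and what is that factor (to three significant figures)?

option S, n = 0.614

Per material, after unit conversion:
  option Z: E = 43.50, α = 26.5, σ_y = 221.0 → σ = 246 MPa, n = 0.900
  option X: E = 118.7, α = 8.52, σ_y = 944.6 → σ = 215 MPa, n = 4.39
  option P: E = 64.07, α = 3.47, σ_y = 51.37 → σ = 47.4 MPa, n = 1.08
  option S: E = 109.8, α = 20.2, σ_y = 290.0 → σ = 472 MPa, n = 0.614
The minimum is option S at n = 0.614.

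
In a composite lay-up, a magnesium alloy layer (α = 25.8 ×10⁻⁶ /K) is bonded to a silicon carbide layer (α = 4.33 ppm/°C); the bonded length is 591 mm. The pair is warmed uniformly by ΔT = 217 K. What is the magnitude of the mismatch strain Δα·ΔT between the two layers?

4.66×10⁻³

Δα = |25.8 − 4.33|×10⁻⁶/K = 21.5×10⁻⁶/K.
Mismatch strain = Δα·ΔT = 21.5×10⁻⁶ × 217.0 = 4.66×10⁻³.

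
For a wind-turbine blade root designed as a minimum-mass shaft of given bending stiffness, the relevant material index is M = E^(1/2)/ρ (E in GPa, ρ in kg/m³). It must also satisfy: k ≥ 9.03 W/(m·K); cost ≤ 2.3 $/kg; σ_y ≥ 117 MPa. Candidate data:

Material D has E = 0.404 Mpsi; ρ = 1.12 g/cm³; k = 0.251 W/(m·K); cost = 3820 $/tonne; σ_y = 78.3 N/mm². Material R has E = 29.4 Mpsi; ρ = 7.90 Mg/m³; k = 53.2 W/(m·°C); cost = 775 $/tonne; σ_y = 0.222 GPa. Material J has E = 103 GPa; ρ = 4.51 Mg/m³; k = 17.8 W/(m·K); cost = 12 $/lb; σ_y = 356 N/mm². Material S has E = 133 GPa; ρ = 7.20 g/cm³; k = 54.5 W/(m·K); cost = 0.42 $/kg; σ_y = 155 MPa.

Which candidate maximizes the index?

material R

Screen on constraints: k ≥ 9.03 W/(m·K); cost ≤ 2.3 $/kg; σ_y ≥ 117 MPa. Survivors: material R, material S.
Convert each candidate to consistent units, then evaluate M:
  material R: E = 202.7 GPa, ρ = 7900 kg/m³
  material S: E = 133.0 GPa, ρ = 7200 kg/m³
  material R: M = 1.80×10⁻³
  material S: M = 1.60×10⁻³
Material R has the largest M.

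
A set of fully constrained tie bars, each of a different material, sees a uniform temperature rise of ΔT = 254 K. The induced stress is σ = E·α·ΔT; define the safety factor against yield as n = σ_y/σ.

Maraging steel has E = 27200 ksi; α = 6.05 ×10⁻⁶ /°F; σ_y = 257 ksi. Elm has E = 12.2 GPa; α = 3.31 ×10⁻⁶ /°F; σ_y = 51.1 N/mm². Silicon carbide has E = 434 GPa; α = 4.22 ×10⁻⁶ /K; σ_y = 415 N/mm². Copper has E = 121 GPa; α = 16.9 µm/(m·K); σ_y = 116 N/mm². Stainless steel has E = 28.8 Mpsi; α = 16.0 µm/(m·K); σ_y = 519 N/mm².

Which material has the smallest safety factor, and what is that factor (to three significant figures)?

Converting E to GPa, α to ×10⁻⁶/K, σ_y to MPa, then σ and n for each:
  maraging steel: E = 187.5, α = 10.9, σ_y = 1772 → σ = 519 MPa, n = 3.42
  elm: E = 12.20, α = 5.96, σ_y = 51.10 → σ = 18.5 MPa, n = 2.77
  silicon carbide: E = 434.0, α = 4.22, σ_y = 415.0 → σ = 465 MPa, n = 0.892
  copper: E = 121.0, α = 16.9, σ_y = 116.0 → σ = 519 MPa, n = 0.223
  stainless steel: E = 198.6, α = 16.0, σ_y = 519.0 → σ = 807 MPa, n = 0.643
The minimum is copper at n = 0.223.

copper, n = 0.223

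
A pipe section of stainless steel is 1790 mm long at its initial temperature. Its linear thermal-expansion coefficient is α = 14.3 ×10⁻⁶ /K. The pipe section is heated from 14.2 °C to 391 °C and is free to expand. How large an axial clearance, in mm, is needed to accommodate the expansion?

ΔT = 391 − 14.2 = 376.8 K.
ΔL = α·L₀·ΔT = 14.3×10⁻⁶ × 1790 mm × 376.8 K = 9.64 mm.

9.64 mm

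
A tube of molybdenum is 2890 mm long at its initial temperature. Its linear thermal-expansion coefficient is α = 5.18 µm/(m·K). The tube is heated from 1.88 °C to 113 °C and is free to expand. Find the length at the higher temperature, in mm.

ΔT = 113 − 1.88 = 111.1 K.
ΔL = α·L₀·ΔT = 5.18×10⁻⁶ × 2890 mm × 111.1 K = 1.66 mm.
L = L₀ + ΔL = 2890 + 1.66 = 2891.7 mm.

2891.7 mm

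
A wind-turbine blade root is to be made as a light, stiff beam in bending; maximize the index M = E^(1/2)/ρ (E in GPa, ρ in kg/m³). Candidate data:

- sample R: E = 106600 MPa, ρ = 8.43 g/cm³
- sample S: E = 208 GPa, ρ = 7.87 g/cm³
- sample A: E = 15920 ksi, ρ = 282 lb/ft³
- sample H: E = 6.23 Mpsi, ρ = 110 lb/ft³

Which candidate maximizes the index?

Convert each candidate to consistent units, then evaluate M:
  sample R: E = 106.6 GPa, ρ = 8430 kg/m³
  sample S: E = 208.0 GPa, ρ = 7870 kg/m³
  sample A: E = 109.8 GPa, ρ = 4517 kg/m³
  sample H: E = 42.95 GPa, ρ = 1762 kg/m³
  sample H: M = 3.72×10⁻³
  sample A: M = 2.32×10⁻³
  sample S: M = 1.83×10⁻³
  sample R: M = 1.22×10⁻³
Sample H has the largest M.

sample H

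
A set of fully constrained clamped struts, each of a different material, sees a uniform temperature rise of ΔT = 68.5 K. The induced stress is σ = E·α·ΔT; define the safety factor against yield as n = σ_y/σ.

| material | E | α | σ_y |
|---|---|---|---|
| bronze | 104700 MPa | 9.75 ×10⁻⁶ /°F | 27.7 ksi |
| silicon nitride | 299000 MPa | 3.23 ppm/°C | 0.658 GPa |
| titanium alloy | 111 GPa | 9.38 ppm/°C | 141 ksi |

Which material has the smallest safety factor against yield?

bronze

Converting E to GPa, α to ×10⁻⁶/K, σ_y to MPa, then σ and n for each:
  bronze: E = 104.7, α = 17.6, σ_y = 191.0 → σ = 126 MPa, n = 1.52
  silicon nitride: E = 299.0, α = 3.23, σ_y = 658.0 → σ = 66.2 MPa, n = 9.95
  titanium alloy: E = 111.0, α = 9.38, σ_y = 972.2 → σ = 71.3 MPa, n = 13.6
Bronze has the lowest safety factor, n = 1.52.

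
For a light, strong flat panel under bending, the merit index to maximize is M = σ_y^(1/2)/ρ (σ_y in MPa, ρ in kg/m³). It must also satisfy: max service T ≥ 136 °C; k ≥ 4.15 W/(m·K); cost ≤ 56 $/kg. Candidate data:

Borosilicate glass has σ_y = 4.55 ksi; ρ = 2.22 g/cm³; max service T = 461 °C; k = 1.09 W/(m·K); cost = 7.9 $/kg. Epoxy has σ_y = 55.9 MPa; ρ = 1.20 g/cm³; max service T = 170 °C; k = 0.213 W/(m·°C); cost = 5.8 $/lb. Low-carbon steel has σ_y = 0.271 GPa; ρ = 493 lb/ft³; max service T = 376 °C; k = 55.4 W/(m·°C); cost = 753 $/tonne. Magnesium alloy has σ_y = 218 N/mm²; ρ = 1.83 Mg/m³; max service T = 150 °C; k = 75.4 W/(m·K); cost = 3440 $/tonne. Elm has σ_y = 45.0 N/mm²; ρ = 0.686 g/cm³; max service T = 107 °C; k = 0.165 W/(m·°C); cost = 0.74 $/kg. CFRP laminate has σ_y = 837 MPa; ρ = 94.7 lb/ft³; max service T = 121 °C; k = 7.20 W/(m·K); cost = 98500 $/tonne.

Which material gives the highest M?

Screen on constraints: max service T ≥ 136 °C; k ≥ 4.15 W/(m·K); cost ≤ 56 $/kg. Survivors: low-carbon steel, magnesium alloy.
Normalizing units and computing the index:
  low-carbon steel: σ_y = 271.0 MPa, ρ = 7897 kg/m³
  magnesium alloy: σ_y = 218.0 MPa, ρ = 1830 kg/m³
  magnesium alloy: M = 8.07×10⁻³
  low-carbon steel: M = 2.08×10⁻³
The maximum is for magnesium alloy.

magnesium alloy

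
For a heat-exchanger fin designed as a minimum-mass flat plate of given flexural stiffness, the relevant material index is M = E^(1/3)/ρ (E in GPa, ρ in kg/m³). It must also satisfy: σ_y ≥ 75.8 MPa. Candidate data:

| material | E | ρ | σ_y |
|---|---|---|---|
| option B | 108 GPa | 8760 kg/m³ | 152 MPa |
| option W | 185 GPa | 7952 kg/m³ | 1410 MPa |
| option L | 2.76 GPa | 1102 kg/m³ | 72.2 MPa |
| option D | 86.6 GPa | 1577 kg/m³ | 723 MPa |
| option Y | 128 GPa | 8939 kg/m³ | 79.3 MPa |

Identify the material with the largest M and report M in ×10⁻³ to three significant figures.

option D, M = 2.81×10⁻³

Screen on constraints: σ_y ≥ 75.8 MPa. Survivors: option B, option W, option D, option Y.
Evaluate M for each candidate:
  option D: M = 2.81×10⁻³
  option W: M = 0.717×10⁻³
  option Y: M = 0.564×10⁻³
  option B: M = 0.544×10⁻³
Highest index: option D.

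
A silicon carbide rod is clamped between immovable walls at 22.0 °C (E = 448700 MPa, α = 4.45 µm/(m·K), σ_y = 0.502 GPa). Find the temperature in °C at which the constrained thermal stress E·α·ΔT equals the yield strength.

273 °C

E = 448700 MPa = 448.7 GPa.
σ_y = 0.502 GPa = 502.0 MPa.
E·α·ΔT = 502.0 MPa ⇒ ΔT = 502.0 / (448.7×10³ × 4.45×10⁻⁶) = 251.4 K.
T = 22.0 + 251.4 = 273.4 °C.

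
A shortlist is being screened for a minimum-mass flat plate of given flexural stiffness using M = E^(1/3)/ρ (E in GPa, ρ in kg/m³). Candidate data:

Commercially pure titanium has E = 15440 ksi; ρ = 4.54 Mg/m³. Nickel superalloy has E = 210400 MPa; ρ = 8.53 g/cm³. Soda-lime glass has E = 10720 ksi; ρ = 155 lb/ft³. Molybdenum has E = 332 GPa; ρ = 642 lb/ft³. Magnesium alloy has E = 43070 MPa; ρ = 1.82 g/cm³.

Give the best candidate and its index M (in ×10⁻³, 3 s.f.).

Convert each candidate to consistent units, then evaluate M:
  commercially pure titanium: E = 106.5 GPa, ρ = 4540 kg/m³
  nickel superalloy: E = 210.4 GPa, ρ = 8530 kg/m³
  soda-lime glass: E = 73.91 GPa, ρ = 2483 kg/m³
  molybdenum: E = 332.0 GPa, ρ = 10280 kg/m³
  magnesium alloy: E = 43.07 GPa, ρ = 1820 kg/m³
  magnesium alloy: M = 1.93×10⁻³
  soda-lime glass: M = 1.69×10⁻³
  commercially pure titanium: M = 1.04×10⁻³
  nickel superalloy: M = 0.697×10⁻³
  molybdenum: M = 0.673×10⁻³
Magnesium alloy ranks first.

magnesium alloy, M = 1.93×10⁻³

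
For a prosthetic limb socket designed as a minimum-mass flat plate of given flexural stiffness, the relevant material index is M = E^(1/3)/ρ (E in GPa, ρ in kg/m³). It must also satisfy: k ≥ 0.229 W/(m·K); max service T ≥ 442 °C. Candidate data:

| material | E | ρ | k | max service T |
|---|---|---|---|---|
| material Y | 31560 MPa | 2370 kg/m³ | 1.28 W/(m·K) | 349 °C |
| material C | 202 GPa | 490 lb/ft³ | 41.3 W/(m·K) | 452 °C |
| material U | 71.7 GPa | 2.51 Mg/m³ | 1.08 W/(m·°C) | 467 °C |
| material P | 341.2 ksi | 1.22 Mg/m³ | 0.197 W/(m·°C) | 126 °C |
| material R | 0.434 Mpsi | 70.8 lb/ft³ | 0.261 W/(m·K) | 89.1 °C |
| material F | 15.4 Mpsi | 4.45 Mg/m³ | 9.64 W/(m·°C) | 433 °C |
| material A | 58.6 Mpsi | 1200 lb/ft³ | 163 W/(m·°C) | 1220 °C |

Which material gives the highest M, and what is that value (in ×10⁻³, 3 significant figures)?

material U, M = 1.66×10⁻³

Screen on constraints: k ≥ 0.229 W/(m·K); max service T ≥ 442 °C. Survivors: material C, material U, material A.
Convert each candidate to consistent units, then evaluate M:
  material C: E = 202.0 GPa, ρ = 7849 kg/m³
  material U: E = 71.70 GPa, ρ = 2510 kg/m³
  material A: E = 404.0 GPa, ρ = 19220 kg/m³
  material U: M = 1.66×10⁻³
  material C: M = 0.748×10⁻³
  material A: M = 0.385×10⁻³
The maximum is for material U.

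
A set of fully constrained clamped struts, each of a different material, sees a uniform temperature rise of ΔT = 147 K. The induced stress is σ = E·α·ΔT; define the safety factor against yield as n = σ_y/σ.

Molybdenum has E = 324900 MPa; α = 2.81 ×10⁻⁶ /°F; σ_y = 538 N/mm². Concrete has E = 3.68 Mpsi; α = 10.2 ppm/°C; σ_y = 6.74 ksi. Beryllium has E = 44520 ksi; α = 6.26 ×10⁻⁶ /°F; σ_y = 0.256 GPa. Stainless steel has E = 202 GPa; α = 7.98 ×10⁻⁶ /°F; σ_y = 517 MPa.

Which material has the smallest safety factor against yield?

Per material, after unit conversion:
  molybdenum: E = 324.9, α = 5.06, σ_y = 538.0 → σ = 242 MPa, n = 2.23
  concrete: E = 25.37, α = 10.2, σ_y = 46.47 → σ = 38.0 MPa, n = 1.22
  beryllium: E = 307.0, α = 11.3, σ_y = 256.0 → σ = 508 MPa, n = 0.504
  stainless steel: E = 202.0, α = 14.4, σ_y = 517.0 → σ = 427 MPa, n = 1.21
The minimum is beryllium at n = 0.504.

beryllium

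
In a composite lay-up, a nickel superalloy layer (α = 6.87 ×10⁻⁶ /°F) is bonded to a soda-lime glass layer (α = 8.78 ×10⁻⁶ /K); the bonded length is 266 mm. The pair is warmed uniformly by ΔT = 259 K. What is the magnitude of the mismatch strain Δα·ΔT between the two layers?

9.29×10⁻⁴

nickel superalloy: α = 6.87×10⁻⁶/°F × 9/5 = 12.4×10⁻⁶/K.
Δα = |12.4 − 8.78|×10⁻⁶/K = 3.59×10⁻⁶/K.
Mismatch strain = Δα·ΔT = 3.59×10⁻⁶ × 259.0 = 9.29×10⁻⁴.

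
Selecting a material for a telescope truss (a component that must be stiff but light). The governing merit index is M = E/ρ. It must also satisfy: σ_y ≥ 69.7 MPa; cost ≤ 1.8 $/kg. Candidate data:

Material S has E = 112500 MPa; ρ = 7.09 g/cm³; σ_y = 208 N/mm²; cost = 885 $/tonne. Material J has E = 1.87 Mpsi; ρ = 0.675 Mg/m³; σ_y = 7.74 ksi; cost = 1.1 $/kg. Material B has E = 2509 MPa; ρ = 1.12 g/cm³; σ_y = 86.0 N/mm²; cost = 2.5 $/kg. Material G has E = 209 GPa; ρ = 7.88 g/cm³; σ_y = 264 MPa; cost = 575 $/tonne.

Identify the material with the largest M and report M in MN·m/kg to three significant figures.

material G, M = 26.5 MN·m/kg

Screen on constraints: σ_y ≥ 69.7 MPa; cost ≤ 1.8 $/kg. Survivors: material S, material G.
In SI units:
  material S: E = 112.5 GPa, ρ = 7090 kg/m³
  material G: E = 209.0 GPa, ρ = 7880 kg/m³
  material G: M = 26.5 MN·m/kg
  material S: M = 15.9 MN·m/kg
Highest index: material G.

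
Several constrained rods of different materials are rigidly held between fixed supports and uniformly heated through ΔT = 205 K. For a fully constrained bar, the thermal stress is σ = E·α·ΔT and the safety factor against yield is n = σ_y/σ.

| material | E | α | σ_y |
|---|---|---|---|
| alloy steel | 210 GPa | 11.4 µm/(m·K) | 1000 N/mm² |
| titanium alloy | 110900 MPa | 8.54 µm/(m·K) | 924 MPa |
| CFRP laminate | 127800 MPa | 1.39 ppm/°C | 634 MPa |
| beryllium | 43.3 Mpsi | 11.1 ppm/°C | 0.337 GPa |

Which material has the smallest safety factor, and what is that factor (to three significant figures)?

Per material, after unit conversion:
  alloy steel: E = 210.0, α = 11.4, σ_y = 1000 → σ = 491 MPa, n = 2.04
  titanium alloy: E = 110.9, α = 8.54, σ_y = 924.0 → σ = 194 MPa, n = 4.76
  CFRP laminate: E = 127.8, α = 1.39, σ_y = 634.0 → σ = 36.4 MPa, n = 17.4
  beryllium: E = 298.5, α = 11.1, σ_y = 337.0 → σ = 679 MPa, n = 0.496
Smallest n: beryllium with n = 0.496.

beryllium, n = 0.496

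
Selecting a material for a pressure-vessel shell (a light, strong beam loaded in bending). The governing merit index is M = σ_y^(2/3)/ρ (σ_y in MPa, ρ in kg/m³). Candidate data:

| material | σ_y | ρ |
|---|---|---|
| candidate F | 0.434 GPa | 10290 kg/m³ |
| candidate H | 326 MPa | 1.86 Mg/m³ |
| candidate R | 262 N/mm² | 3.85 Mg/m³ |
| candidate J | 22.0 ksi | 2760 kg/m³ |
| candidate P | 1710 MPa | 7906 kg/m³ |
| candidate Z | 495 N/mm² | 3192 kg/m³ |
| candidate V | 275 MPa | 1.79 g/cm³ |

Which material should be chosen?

candidate H

Normalizing units and computing the index:
  candidate F: σ_y = 434.0 MPa, ρ = 10290 kg/m³
  candidate H: σ_y = 326.0 MPa, ρ = 1860 kg/m³
  candidate R: σ_y = 262.0 MPa, ρ = 3850 kg/m³
  candidate J: σ_y = 151.7 MPa, ρ = 2760 kg/m³
  candidate P: σ_y = 1710 MPa, ρ = 7906 kg/m³
  candidate Z: σ_y = 495.0 MPa, ρ = 3192 kg/m³
  candidate V: σ_y = 275.0 MPa, ρ = 1790 kg/m³
  candidate H: M = 25.5×10⁻³
  candidate V: M = 23.6×10⁻³
  candidate Z: M = 19.6×10⁻³
  candidate P: M = 18.1×10⁻³
  candidate R: M = 10.6×10⁻³
  candidate J: M = 10.3×10⁻³
  candidate F: M = 5.57×10⁻³
Highest index: candidate H.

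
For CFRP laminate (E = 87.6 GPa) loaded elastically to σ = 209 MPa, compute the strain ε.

2.39×10⁻³

ε = σ/E = 209 / 87600 = 2.39×10⁻³.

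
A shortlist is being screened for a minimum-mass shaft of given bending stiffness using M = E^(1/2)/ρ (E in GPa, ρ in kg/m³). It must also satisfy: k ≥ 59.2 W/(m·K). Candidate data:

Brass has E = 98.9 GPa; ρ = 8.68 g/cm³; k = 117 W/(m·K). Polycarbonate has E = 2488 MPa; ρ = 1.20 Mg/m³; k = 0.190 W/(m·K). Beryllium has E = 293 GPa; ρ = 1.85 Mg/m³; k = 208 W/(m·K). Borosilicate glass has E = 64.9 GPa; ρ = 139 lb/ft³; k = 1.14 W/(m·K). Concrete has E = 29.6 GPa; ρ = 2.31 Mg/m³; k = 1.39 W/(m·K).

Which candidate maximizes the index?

beryllium

Screen on constraints: k ≥ 59.2 W/(m·K). Survivors: brass, beryllium.
After converting to SI:
  brass: E = 98.90 GPa, ρ = 8680 kg/m³
  beryllium: E = 293.0 GPa, ρ = 1850 kg/m³
  beryllium: M = 9.25×10⁻³
  brass: M = 1.15×10⁻³
Highest index: beryllium.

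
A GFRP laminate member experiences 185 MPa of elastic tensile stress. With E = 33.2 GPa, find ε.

ε = σ/E = 185 / 33200 = 5.57×10⁻³.

5.57×10⁻³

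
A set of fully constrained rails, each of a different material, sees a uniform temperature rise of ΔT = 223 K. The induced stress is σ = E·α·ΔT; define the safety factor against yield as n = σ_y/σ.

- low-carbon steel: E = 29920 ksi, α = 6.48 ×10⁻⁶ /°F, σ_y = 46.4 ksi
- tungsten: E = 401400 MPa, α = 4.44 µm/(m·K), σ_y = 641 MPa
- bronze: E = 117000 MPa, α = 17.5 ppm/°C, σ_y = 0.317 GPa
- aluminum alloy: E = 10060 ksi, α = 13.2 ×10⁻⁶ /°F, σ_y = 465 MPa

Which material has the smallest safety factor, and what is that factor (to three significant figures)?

low-carbon steel, n = 0.596

Per material, after unit conversion:
  low-carbon steel: E = 206.3, α = 11.7, σ_y = 319.9 → σ = 537 MPa, n = 0.596
  tungsten: E = 401.4, α = 4.44, σ_y = 641.0 → σ = 397 MPa, n = 1.61
  bronze: E = 117.0, α = 17.5, σ_y = 317.0 → σ = 457 MPa, n = 0.694
  aluminum alloy: E = 69.36, α = 23.8, σ_y = 465.0 → σ = 368 MPa, n = 1.27
Smallest n: low-carbon steel with n = 0.596.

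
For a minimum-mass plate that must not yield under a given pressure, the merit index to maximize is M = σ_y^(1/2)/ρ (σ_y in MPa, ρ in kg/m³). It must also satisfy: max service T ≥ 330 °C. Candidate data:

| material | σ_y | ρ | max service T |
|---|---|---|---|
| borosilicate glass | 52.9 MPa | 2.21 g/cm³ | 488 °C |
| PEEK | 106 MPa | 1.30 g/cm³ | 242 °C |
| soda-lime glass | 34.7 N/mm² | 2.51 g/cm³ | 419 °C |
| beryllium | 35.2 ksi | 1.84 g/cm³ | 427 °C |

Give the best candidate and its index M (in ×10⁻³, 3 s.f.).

beryllium, M = 8.47×10⁻³

Screen on constraints: max service T ≥ 330 °C. Survivors: borosilicate glass, soda-lime glass, beryllium.
Convert each candidate to consistent units, then evaluate M:
  borosilicate glass: σ_y = 52.90 MPa, ρ = 2210 kg/m³
  soda-lime glass: σ_y = 34.70 MPa, ρ = 2510 kg/m³
  beryllium: σ_y = 242.7 MPa, ρ = 1840 kg/m³
  beryllium: M = 8.47×10⁻³
  borosilicate glass: M = 3.29×10⁻³
  soda-lime glass: M = 2.35×10⁻³
Beryllium ranks first.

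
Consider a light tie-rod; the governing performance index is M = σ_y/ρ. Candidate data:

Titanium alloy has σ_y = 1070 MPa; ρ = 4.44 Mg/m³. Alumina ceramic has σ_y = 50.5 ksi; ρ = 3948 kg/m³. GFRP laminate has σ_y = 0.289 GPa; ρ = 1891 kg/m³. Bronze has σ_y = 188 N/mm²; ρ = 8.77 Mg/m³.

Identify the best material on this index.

Putting every candidate on a common basis:
  titanium alloy: σ_y = 1070 MPa, ρ = 4440 kg/m³
  alumina ceramic: σ_y = 348.2 MPa, ρ = 3948 kg/m³
  GFRP laminate: σ_y = 289.0 MPa, ρ = 1891 kg/m³
  bronze: σ_y = 188.0 MPa, ρ = 8770 kg/m³
  titanium alloy: M = 241 kN·m/kg
  GFRP laminate: M = 153 kN·m/kg
  alumina ceramic: M = 88.2 kN·m/kg
  bronze: M = 21.4 kN·m/kg
Titanium alloy ranks first.

titanium alloy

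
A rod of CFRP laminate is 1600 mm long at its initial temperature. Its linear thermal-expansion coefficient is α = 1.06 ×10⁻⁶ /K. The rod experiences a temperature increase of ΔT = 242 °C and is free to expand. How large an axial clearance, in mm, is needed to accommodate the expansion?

ΔL = α·L₀·ΔT = 1.06×10⁻⁶ × 1600 mm × 242.0 K = 0.410 mm.

0.410 mm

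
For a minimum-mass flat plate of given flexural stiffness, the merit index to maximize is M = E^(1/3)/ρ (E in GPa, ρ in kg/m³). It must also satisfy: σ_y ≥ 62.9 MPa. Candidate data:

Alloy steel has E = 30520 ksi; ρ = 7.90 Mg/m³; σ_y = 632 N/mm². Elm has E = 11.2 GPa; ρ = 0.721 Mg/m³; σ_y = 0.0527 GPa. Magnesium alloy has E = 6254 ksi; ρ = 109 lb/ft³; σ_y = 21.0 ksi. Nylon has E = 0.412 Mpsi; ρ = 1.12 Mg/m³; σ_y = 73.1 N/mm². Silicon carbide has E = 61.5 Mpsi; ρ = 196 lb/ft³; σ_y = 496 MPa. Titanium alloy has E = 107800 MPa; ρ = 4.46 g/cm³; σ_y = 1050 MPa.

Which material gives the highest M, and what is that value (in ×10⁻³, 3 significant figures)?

silicon carbide, M = 2.39×10⁻³

Screen on constraints: σ_y ≥ 62.9 MPa. Survivors: alloy steel, magnesium alloy, nylon, silicon carbide, titanium alloy.
Normalizing units and computing the index:
  alloy steel: E = 210.4 GPa, ρ = 7900 kg/m³
  magnesium alloy: E = 43.12 GPa, ρ = 1746 kg/m³
  nylon: E = 2.841 GPa, ρ = 1120 kg/m³
  silicon carbide: E = 424.0 GPa, ρ = 3140 kg/m³
  titanium alloy: E = 107.8 GPa, ρ = 4460 kg/m³
  silicon carbide: M = 2.39×10⁻³
  magnesium alloy: M = 2.01×10⁻³
  nylon: M = 1.26×10⁻³
  titanium alloy: M = 1.07×10⁻³
  alloy steel: M = 0.753×10⁻³
Silicon carbide has the largest M.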